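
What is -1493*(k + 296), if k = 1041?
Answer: -1996141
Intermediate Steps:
-1493*(k + 296) = -1493*(1041 + 296) = -1493*1337 = -1996141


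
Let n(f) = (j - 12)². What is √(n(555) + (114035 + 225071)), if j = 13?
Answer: √339107 ≈ 582.33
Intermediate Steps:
n(f) = 1 (n(f) = (13 - 12)² = 1² = 1)
√(n(555) + (114035 + 225071)) = √(1 + (114035 + 225071)) = √(1 + 339106) = √339107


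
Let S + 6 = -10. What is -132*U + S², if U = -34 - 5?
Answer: 5404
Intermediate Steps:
S = -16 (S = -6 - 10 = -16)
U = -39
-132*U + S² = -132*(-39) + (-16)² = 5148 + 256 = 5404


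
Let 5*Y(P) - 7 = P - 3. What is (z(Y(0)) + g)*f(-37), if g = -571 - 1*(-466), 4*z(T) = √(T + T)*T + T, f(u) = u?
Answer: 19388/5 - 74*√10/25 ≈ 3868.2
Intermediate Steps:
Y(P) = ⅘ + P/5 (Y(P) = 7/5 + (P - 3)/5 = 7/5 + (-3 + P)/5 = 7/5 + (-⅗ + P/5) = ⅘ + P/5)
z(T) = T/4 + √2*T^(3/2)/4 (z(T) = (√(T + T)*T + T)/4 = (√(2*T)*T + T)/4 = ((√2*√T)*T + T)/4 = (√2*T^(3/2) + T)/4 = (T + √2*T^(3/2))/4 = T/4 + √2*T^(3/2)/4)
g = -105 (g = -571 + 466 = -105)
(z(Y(0)) + g)*f(-37) = (((⅘ + (⅕)*0)/4 + √2*(⅘ + (⅕)*0)^(3/2)/4) - 105)*(-37) = (((⅘ + 0)/4 + √2*(⅘ + 0)^(3/2)/4) - 105)*(-37) = (((¼)*(⅘) + √2*(⅘)^(3/2)/4) - 105)*(-37) = ((⅕ + √2*(8*√5/25)/4) - 105)*(-37) = ((⅕ + 2*√10/25) - 105)*(-37) = (-524/5 + 2*√10/25)*(-37) = 19388/5 - 74*√10/25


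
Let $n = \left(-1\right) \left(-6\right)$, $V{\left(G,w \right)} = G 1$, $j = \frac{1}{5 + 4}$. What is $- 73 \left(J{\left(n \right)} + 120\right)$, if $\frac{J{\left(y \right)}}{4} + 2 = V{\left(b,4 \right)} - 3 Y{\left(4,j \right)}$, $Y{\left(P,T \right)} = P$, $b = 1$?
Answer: $-4964$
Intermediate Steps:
$j = \frac{1}{9} \approx 0.11111$
$V{\left(G,w \right)} = G$
$n = 6$
$J{\left(y \right)} = -52$ ($J{\left(y \right)} = -8 + 4 \left(1 - 12\right) = -8 + 4 \left(-11\right) = -8 - 44 = -52$)
$- 73 \left(J{\left(n \right)} + 120\right) = - 73 \left(-52 + 120\right) = \left(-73\right) 68 = -4964$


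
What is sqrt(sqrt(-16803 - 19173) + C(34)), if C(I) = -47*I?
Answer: sqrt(-1598 + 2*I*sqrt(8994)) ≈ 2.3682 + 40.045*I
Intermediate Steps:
sqrt(sqrt(-16803 - 19173) + C(34)) = sqrt(sqrt(-16803 - 19173) - 47*34) = sqrt(sqrt(-35976) - 1598) = sqrt(2*I*sqrt(8994) - 1598) = sqrt(-1598 + 2*I*sqrt(8994))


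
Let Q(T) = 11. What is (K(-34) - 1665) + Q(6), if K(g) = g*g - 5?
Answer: -503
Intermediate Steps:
K(g) = -5 + g**2 (K(g) = g**2 - 5 = -5 + g**2)
(K(-34) - 1665) + Q(6) = ((-5 + (-34)**2) - 1665) + 11 = ((-5 + 1156) - 1665) + 11 = (1151 - 1665) + 11 = -514 + 11 = -503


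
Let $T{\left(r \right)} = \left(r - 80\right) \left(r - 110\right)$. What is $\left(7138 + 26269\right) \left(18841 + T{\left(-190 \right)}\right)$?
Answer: $3335388287$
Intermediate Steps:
$T{\left(r \right)} = \left(-110 + r\right) \left(-80 + r\right)$ ($T{\left(r \right)} = \left(-80 + r\right) \left(-110 + r\right) = \left(-110 + r\right) \left(-80 + r\right)$)
$\left(7138 + 26269\right) \left(18841 + T{\left(-190 \right)}\right) = \left(7138 + 26269\right) \left(18841 + \left(8800 + \left(-190\right)^{2} - -36100\right)\right) = 33407 \left(18841 + \left(8800 + 36100 + 36100\right)\right) = 33407 \left(18841 + 81000\right) = 33407 \cdot 99841 = 3335388287$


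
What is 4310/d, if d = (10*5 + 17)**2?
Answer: 4310/4489 ≈ 0.96012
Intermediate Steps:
d = 4489 (d = (50 + 17)**2 = 67**2 = 4489)
4310/d = 4310/4489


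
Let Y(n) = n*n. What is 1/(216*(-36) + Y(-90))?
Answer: 1/324 ≈ 0.0030864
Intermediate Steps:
Y(n) = n**2
1/(216*(-36) + Y(-90)) = 1/(216*(-36) + (-90)**2) = 1/(-7776 + 8100) = 1/324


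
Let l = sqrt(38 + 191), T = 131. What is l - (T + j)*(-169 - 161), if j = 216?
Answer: 114510 + sqrt(229) ≈ 1.1453e+5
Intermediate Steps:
l = sqrt(229) ≈ 15.133
l - (T + j)*(-169 - 161) = sqrt(229) - (131 + 216)*(-169 - 161) = sqrt(229) - 347*(-330) = sqrt(229) - 1*(-114510) = sqrt(229) + 114510 = 114510 + sqrt(229)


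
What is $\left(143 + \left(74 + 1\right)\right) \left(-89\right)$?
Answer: $-19402$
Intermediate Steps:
$\left(143 + \left(74 + 1\right)\right) \left(-89\right) = \left(143 + 75\right) \left(-89\right) = 218 \left(-89\right) = -19402$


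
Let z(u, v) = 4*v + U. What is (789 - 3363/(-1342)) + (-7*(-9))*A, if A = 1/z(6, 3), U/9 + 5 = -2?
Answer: 18029235/22814 ≈ 790.27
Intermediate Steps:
U = -63 (U = -45 + 9*(-2) = -45 - 18 = -63)
z(u, v) = -63 + 4*v (z(u, v) = 4*v - 63 = -63 + 4*v)
A = -1/51 (A = 1/(-63 + 4*3) = 1/(-63 + 12) = 1/(-51) = 1*(-1/51) = -1/51 ≈ -0.019608)
(789 - 3363/(-1342)) + (-7*(-9))*A = (789 - 3363/(-1342)) - 7*(-9)*(-1/51) = (789 - 3363*(-1/1342)) + 63*(-1/51) = (789 + 3363/1342) - 21/17 = 1062201/1342 - 21/17 = 18029235/22814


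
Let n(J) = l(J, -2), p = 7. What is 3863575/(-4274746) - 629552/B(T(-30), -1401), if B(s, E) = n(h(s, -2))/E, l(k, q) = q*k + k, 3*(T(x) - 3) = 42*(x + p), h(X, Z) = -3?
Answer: 1256778671537289/4274746 ≈ 2.9400e+8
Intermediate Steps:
T(x) = 101 + 14*x (T(x) = 3 + (42*(x + 7))/3 = 3 + (42*(7 + x))/3 = 3 + (294 + 42*x)/3 = 3 + (98 + 14*x) = 101 + 14*x)
l(k, q) = k + k*q (l(k, q) = k*q + k = k + k*q)
n(J) = -J (n(J) = J*(1 - 2) = J*(-1) = -J)
B(s, E) = 3/E (B(s, E) = (-1*(-3))/E = 3/E)
3863575/(-4274746) - 629552/B(T(-30), -1401) = 3863575/(-4274746) - 629552/(3/(-1401)) = 3863575*(-1/4274746) - 629552/(3*(-1/1401)) = -3863575/4274746 - 629552/(-1/467) = -3863575/4274746 - 629552*(-467) = -3863575/4274746 + 294000784 = 1256778671537289/4274746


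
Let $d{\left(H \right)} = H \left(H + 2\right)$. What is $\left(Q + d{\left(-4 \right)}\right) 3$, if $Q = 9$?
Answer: $51$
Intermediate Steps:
$d{\left(H \right)} = H \left(2 + H\right)$
$\left(Q + d{\left(-4 \right)}\right) 3 = \left(9 - 4 \left(2 - 4\right)\right) 3 = \left(9 - -8\right) 3 = \left(9 + 8\right) 3 = 17 \cdot 3 = 51$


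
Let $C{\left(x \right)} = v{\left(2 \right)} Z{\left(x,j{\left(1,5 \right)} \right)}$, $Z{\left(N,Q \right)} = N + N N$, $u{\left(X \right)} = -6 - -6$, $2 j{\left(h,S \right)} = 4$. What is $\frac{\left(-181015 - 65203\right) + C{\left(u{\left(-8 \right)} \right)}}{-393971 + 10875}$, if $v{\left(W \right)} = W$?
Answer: $\frac{17587}{27364} \approx 0.64271$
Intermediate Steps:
$j{\left(h,S \right)} = 2$ ($j{\left(h,S \right)} = \frac{1}{2} \cdot 4 = 2$)
$u{\left(X \right)} = 0$ ($u{\left(X \right)} = -6 + 6 = 0$)
$Z{\left(N,Q \right)} = N + N^{2}$
$C{\left(x \right)} = 2 x \left(1 + x\right)$
$\frac{\left(-181015 - 65203\right) + C{\left(u{\left(-8 \right)} \right)}}{-393971 + 10875} = \frac{\left(-181015 - 65203\right) + 2 \cdot 0 \left(1 + 0\right)}{-393971 + 10875} = \frac{-246218 + 2 \cdot 0 \cdot 1}{-383096} = \left(-246218 + 0\right) \left(- \frac{1}{383096}\right) = \left(-246218\right) \left(- \frac{1}{383096}\right) = \frac{17587}{27364}$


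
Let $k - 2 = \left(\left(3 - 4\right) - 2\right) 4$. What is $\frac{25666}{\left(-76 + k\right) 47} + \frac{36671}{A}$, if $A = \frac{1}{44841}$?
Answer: $\frac{3323260259698}{2021} \approx 1.6444 \cdot 10^{9}$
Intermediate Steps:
$k = -10$ ($k = 2 + \left(\left(3 - 4\right) - 2\right) 4 = 2 + \left(-1 - 2\right) 4 = 2 - 12 = -10$)
$A = \frac{1}{44841} \approx 2.2301 \cdot 10^{-5}$
$\frac{25666}{\left(-76 + k\right) 47} + \frac{36671}{A} = \frac{25666}{\left(-76 - 10\right) 47} + 36671 \frac{1}{\frac{1}{44841}} = \frac{25666}{\left(-86\right) 47} + 36671 \cdot 44841 = \frac{25666}{-4042} + 1644364311 = 25666 \left(- \frac{1}{4042}\right) + 1644364311 = - \frac{12833}{2021} + 1644364311 = \frac{3323260259698}{2021}$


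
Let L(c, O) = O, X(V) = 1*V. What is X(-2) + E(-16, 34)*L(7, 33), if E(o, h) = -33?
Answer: -1091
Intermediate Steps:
X(V) = V
X(-2) + E(-16, 34)*L(7, 33) = -2 - 33*33 = -2 - 1089 = -1091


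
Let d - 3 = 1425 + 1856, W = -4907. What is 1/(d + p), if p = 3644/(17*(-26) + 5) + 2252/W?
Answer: 2144359/7023209724 ≈ 0.00030532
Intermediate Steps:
d = 3284 (d = 3 + (1425 + 1856) = 3 + 3281 = 3284)
p = -18865232/2144359 (p = 3644/(17*(-26) + 5) + 2252/(-4907) = 3644/(-442 + 5) + 2252*(-1/4907) = 3644/(-437) - 2252/4907 = 3644*(-1/437) - 2252/4907 = -3644/437 - 2252/4907 = -18865232/2144359 ≈ -8.7976)
1/(d + p) = 1/(3284 - 18865232/2144359) = 1/(7023209724/2144359) = 2144359/7023209724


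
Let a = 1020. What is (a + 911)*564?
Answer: 1089084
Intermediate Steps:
(a + 911)*564 = (1020 + 911)*564 = 1931*564 = 1089084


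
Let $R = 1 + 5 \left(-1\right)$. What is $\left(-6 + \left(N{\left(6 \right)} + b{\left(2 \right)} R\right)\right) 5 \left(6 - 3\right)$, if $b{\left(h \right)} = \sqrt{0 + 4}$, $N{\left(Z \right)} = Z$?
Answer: $-120$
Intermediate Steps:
$b{\left(h \right)} = 2$ ($b{\left(h \right)} = \sqrt{4} = 2$)
$R = -4$ ($R = 1 - 5 = -4$)
$\left(-6 + \left(N{\left(6 \right)} + b{\left(2 \right)} R\right)\right) 5 \left(6 - 3\right) = \left(-6 + \left(6 + 2 \left(-4\right)\right)\right) 5 \left(6 - 3\right) = \left(-6 + \left(6 - 8\right)\right) 5 \cdot 3 = \left(-6 - 2\right) 15 = \left(-8\right) 15 = -120$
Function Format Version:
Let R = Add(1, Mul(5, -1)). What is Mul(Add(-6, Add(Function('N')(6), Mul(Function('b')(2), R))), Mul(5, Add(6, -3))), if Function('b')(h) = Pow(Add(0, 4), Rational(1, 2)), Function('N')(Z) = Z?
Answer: -120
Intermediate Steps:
Function('b')(h) = 2 (Function('b')(h) = Pow(4, Rational(1, 2)) = 2)
R = -4 (R = Add(1, -5) = -4)
Mul(Add(-6, Add(Function('N')(6), Mul(Function('b')(2), R))), Mul(5, Add(6, -3))) = Mul(Add(-6, Add(6, Mul(2, -4))), Mul(5, Add(6, -3))) = Mul(Add(-6, Add(6, -8)), Mul(5, 3)) = Mul(Add(-6, -2), 15) = Mul(-8, 15) = -120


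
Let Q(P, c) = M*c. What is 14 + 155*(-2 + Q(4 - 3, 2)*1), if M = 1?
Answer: 14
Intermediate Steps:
Q(P, c) = c (Q(P, c) = 1*c = c)
14 + 155*(-2 + Q(4 - 3, 2)*1) = 14 + 155*(-2 + 2*1) = 14 + 155*(-2 + 2) = 14 + 155*0 = 14 + 0 = 14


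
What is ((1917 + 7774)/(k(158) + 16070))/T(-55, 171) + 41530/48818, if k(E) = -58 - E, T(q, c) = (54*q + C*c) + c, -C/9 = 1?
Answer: 1427869101161/1678720480668 ≈ 0.85057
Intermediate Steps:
C = -9 (C = -9*1 = -9)
T(q, c) = -8*c + 54*q (T(q, c) = (54*q - 9*c) + c = (-9*c + 54*q) + c = -8*c + 54*q)
((1917 + 7774)/(k(158) + 16070))/T(-55, 171) + 41530/48818 = ((1917 + 7774)/((-58 - 1*158) + 16070))/(-8*171 + 54*(-55)) + 41530/48818 = (9691/((-58 - 158) + 16070))/(-1368 - 2970) + 41530*(1/48818) = (9691/(-216 + 16070))/(-4338) + 20765/24409 = (9691/15854)*(-1/4338) + 20765/24409 = -9691/68774652 + 20765/24409 = 1427869101161/1678720480668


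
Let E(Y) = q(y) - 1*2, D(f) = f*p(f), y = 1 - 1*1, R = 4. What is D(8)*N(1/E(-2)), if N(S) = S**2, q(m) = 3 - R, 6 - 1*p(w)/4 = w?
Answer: -64/9 ≈ -7.1111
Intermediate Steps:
p(w) = 24 - 4*w
y = 0 (y = 1 - 1 = 0)
q(m) = -1 (q(m) = 3 - 1*4 = 3 - 4 = -1)
D(f) = f*(24 - 4*f)
E(Y) = -3 (E(Y) = -1 - 1*2 = -1 - 2 = -3)
D(8)*N(1/E(-2)) = (4*8*(6 - 1*8))*(1/(-3))**2 = (4*8*(6 - 8))*(-1/3)**2 = (4*8*(-2))*(1/9) = -64*1/9 = -64/9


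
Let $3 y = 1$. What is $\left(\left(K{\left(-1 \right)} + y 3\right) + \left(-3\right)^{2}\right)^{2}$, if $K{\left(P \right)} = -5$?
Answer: $25$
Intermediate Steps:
$y = \frac{1}{3}$ ($y = \frac{1}{3} \cdot 1 = \frac{1}{3} \approx 0.33333$)
$\left(\left(K{\left(-1 \right)} + y 3\right) + \left(-3\right)^{2}\right)^{2} = \left(\left(-5 + \frac{1}{3} \cdot 3\right) + \left(-3\right)^{2}\right)^{2} = \left(\left(-5 + 1\right) + 9\right)^{2} = \left(-4 + 9\right)^{2} = 5^{2} = 25$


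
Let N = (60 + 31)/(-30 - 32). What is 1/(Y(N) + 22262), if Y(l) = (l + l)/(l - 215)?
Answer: 13421/298778484 ≈ 4.4920e-5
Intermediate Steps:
N = -91/62 (N = 91/(-62) = 91*(-1/62) = -91/62 ≈ -1.4677)
Y(l) = 2*l/(-215 + l) (Y(l) = (2*l)/(-215 + l) = 2*l/(-215 + l))
1/(Y(N) + 22262) = 1/(2*(-91/62)/(-215 - 91/62) + 22262) = 1/(2*(-91/62)/(-13421/62) + 22262) = 1/(2*(-91/62)*(-62/13421) + 22262) = 1/(182/13421 + 22262) = 1/(298778484/13421) = 13421/298778484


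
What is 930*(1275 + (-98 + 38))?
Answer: 1129950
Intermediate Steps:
930*(1275 + (-98 + 38)) = 930*(1275 - 60) = 930*1215 = 1129950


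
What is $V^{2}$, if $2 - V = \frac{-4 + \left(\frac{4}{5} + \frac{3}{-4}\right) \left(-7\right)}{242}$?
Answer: $\frac{95394289}{23425600} \approx 4.0722$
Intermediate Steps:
$V = \frac{9767}{4840}$ ($V = 2 - \frac{-4 + \left(\frac{4}{5} + \frac{3}{-4}\right) \left(-7\right)}{242} = 2 - \left(-4 + \left(4 \cdot \frac{1}{5} + 3 \left(- \frac{1}{4}\right)\right) \left(-7\right)\right) \frac{1}{242} = 2 - \left(-4 + \left(\frac{4}{5} - \frac{3}{4}\right) \left(-7\right)\right) \frac{1}{242} = 2 - \left(-4 + \frac{1}{20} \left(-7\right)\right) \frac{1}{242} = 2 - \left(-4 - \frac{7}{20}\right) \frac{1}{242} = 2 - \left(- \frac{87}{20}\right) \frac{1}{242} = 2 - - \frac{87}{4840} = 2 + \frac{87}{4840} = \frac{9767}{4840} \approx 2.018$)
$V^{2} = \left(\frac{9767}{4840}\right)^{2} = \frac{95394289}{23425600}$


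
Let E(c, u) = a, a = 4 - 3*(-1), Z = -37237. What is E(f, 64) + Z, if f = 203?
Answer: -37230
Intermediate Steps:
a = 7 (a = 4 + 3 = 7)
E(c, u) = 7
E(f, 64) + Z = 7 - 37237 = -37230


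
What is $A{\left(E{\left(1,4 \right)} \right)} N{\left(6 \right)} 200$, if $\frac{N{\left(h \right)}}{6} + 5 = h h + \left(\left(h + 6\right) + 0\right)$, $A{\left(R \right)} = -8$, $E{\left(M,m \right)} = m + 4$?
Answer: $-412800$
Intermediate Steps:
$E{\left(M,m \right)} = 4 + m$
$N{\left(h \right)} = 6 + 6 h + 6 h^{2}$ ($N{\left(h \right)} = -30 + 6 \left(h h + \left(\left(h + 6\right) + 0\right)\right) = -30 + 6 \left(h^{2} + \left(\left(6 + h\right) + 0\right)\right) = -30 + 6 \left(h^{2} + \left(6 + h\right)\right) = -30 + 6 \left(6 + h + h^{2}\right) = -30 + \left(36 + 6 h + 6 h^{2}\right) = 6 + 6 h + 6 h^{2}$)
$A{\left(E{\left(1,4 \right)} \right)} N{\left(6 \right)} 200 = - 8 \left(6 + 6 \cdot 6 + 6 \cdot 6^{2}\right) 200 = - 8 \left(6 + 36 + 6 \cdot 36\right) 200 = - 8 \left(6 + 36 + 216\right) 200 = \left(-8\right) 258 \cdot 200 = \left(-2064\right) 200 = -412800$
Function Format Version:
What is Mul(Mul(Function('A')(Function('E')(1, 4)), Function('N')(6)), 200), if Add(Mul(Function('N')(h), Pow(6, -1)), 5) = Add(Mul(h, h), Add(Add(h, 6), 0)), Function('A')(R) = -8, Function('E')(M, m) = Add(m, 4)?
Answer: -412800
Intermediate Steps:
Function('E')(M, m) = Add(4, m)
Function('N')(h) = Add(6, Mul(6, h), Mul(6, Pow(h, 2))) (Function('N')(h) = Add(-30, Mul(6, Add(Mul(h, h), Add(Add(h, 6), 0)))) = Add(-30, Mul(6, Add(Pow(h, 2), Add(Add(6, h), 0)))) = Add(-30, Mul(6, Add(Pow(h, 2), Add(6, h)))) = Add(-30, Mul(6, Add(6, h, Pow(h, 2)))) = Add(-30, Add(36, Mul(6, h), Mul(6, Pow(h, 2)))) = Add(6, Mul(6, h), Mul(6, Pow(h, 2))))
Mul(Mul(Function('A')(Function('E')(1, 4)), Function('N')(6)), 200) = Mul(Mul(-8, Add(6, Mul(6, 6), Mul(6, Pow(6, 2)))), 200) = Mul(Mul(-8, Add(6, 36, Mul(6, 36))), 200) = Mul(Mul(-8, Add(6, 36, 216)), 200) = Mul(Mul(-8, 258), 200) = Mul(-2064, 200) = -412800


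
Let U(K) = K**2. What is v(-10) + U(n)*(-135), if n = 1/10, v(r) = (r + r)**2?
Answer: 7973/20 ≈ 398.65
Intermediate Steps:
v(r) = 4*r**2 (v(r) = (2*r)**2 = 4*r**2)
n = 1/10 ≈ 0.10000
v(-10) + U(n)*(-135) = 4*(-10)**2 + (1/10)**2*(-135) = 4*100 + (1/100)*(-135) = 400 - 27/20 = 7973/20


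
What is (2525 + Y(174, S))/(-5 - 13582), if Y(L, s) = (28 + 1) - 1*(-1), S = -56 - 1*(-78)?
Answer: -365/1941 ≈ -0.18805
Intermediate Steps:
S = 22 (S = -56 + 78 = 22)
Y(L, s) = 30 (Y(L, s) = 29 + 1 = 30)
(2525 + Y(174, S))/(-5 - 13582) = (2525 + 30)/(-5 - 13582) = 2555/(-13587) = 2555*(-1/13587) = -365/1941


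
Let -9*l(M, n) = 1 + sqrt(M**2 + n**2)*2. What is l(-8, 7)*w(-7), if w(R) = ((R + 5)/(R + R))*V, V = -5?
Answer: 5/63 + 10*sqrt(113)/63 ≈ 1.7667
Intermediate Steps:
w(R) = -5*(5 + R)/(2*R) (w(R) = ((R + 5)/(R + R))*(-5) = ((5 + R)/((2*R)))*(-5) = ((5 + R)*(1/(2*R)))*(-5) = ((5 + R)/(2*R))*(-5) = -5*(5 + R)/(2*R))
l(M, n) = -1/9 - 2*sqrt(M**2 + n**2)/9 (l(M, n) = -(1 + sqrt(M**2 + n**2)*2)/9 = -(1 + 2*sqrt(M**2 + n**2))/9 = -1/9 - 2*sqrt(M**2 + n**2)/9)
l(-8, 7)*w(-7) = (-1/9 - 2*sqrt((-8)**2 + 7**2)/9)*((5/2)*(-5 - 1*(-7))/(-7)) = (-1/9 - 2*sqrt(64 + 49)/9)*((5/2)*(-1/7)*(-5 + 7)) = (-1/9 - 2*sqrt(113)/9)*((5/2)*(-1/7)*2) = (-1/9 - 2*sqrt(113)/9)*(-5/7) = 5/63 + 10*sqrt(113)/63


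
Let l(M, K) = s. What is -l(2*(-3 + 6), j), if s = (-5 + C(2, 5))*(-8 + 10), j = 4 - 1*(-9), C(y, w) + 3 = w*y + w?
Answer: -14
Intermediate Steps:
C(y, w) = -3 + w + w*y (C(y, w) = -3 + (w*y + w) = -3 + (w + w*y) = -3 + w + w*y)
j = 13 (j = 4 + 9 = 13)
s = 14 (s = (-5 + (-3 + 5 + 5*2))*(-8 + 10) = (-5 + (-3 + 5 + 10))*2 = (-5 + 12)*2 = 7*2 = 14)
l(M, K) = 14
-l(2*(-3 + 6), j) = -1*14 = -14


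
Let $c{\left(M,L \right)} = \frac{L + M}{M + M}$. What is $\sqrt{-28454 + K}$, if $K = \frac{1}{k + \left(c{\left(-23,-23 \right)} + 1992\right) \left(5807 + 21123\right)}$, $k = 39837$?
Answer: $\frac{3 i \sqrt{9120792640556680271}}{53711327} \approx 168.68 i$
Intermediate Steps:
$c{\left(M,L \right)} = \frac{L + M}{2 M}$
$K = \frac{1}{53711327}$ ($K = \frac{1}{39837 + \left(\frac{-23 - 23}{2 \left(-23\right)} + 1992\right) \left(5807 + 21123\right)} = \frac{1}{39837 + \left(\frac{1}{2} \left(- \frac{1}{23}\right) \left(-46\right) + 1992\right) 26930} = \frac{1}{39837 + \left(1 + 1992\right) 26930} = \frac{1}{39837 + 1993 \cdot 26930} = \frac{1}{39837 + 53671490} = \frac{1}{53711327} \approx 1.8618 \cdot 10^{-8}$)
$\sqrt{-28454 + K} = \sqrt{-28454 + \frac{1}{53711327}} = \sqrt{- \frac{1528302098457}{53711327}} = \frac{3 i \sqrt{9120792640556680271}}{53711327}$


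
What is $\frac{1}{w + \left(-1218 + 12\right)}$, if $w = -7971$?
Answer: $- \frac{1}{9177} \approx -0.00010897$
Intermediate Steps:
$\frac{1}{w + \left(-1218 + 12\right)} = \frac{1}{-7971 + \left(-1218 + 12\right)} = \frac{1}{-7971 - 1206} = \frac{1}{-9177} = - \frac{1}{9177}$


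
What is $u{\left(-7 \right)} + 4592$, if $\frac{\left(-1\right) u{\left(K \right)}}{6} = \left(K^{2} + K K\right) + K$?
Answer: $4046$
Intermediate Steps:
$u{\left(K \right)} = - 12 K^{2} - 6 K$ ($u{\left(K \right)} = - 6 \left(\left(K^{2} + K K\right) + K\right) = - 6 \left(\left(K^{2} + K^{2}\right) + K\right) = - 6 \left(2 K^{2} + K\right) = - 6 \left(K + 2 K^{2}\right) = - 12 K^{2} - 6 K$)
$u{\left(-7 \right)} + 4592 = \left(-6\right) \left(-7\right) \left(1 + 2 \left(-7\right)\right) + 4592 = \left(-6\right) \left(-7\right) \left(1 - 14\right) + 4592 = \left(-6\right) \left(-7\right) \left(-13\right) + 4592 = -546 + 4592 = 4046$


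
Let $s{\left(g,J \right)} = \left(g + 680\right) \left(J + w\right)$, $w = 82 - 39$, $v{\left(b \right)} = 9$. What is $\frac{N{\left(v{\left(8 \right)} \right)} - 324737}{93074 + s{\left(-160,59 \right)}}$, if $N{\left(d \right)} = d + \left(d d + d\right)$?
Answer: $- \frac{162319}{73057} \approx -2.2218$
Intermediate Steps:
$w = 43$ ($w = 82 - 39 = 43$)
$N{\left(d \right)} = d^{2} + 2 d$ ($N{\left(d \right)} = d + \left(d^{2} + d\right) = d + \left(d + d^{2}\right) = d^{2} + 2 d$)
$s{\left(g,J \right)} = \left(43 + J\right) \left(680 + g\right)$ ($s{\left(g,J \right)} = \left(g + 680\right) \left(J + 43\right) = \left(680 + g\right) \left(43 + J\right) = \left(43 + J\right) \left(680 + g\right)$)
$\frac{N{\left(v{\left(8 \right)} \right)} - 324737}{93074 + s{\left(-160,59 \right)}} = \frac{9 \left(2 + 9\right) - 324737}{93074 + \left(29240 + 43 \left(-160\right) + 680 \cdot 59 + 59 \left(-160\right)\right)} = \frac{9 \cdot 11 - 324737}{93074 + \left(29240 - 6880 + 40120 - 9440\right)} = \frac{99 - 324737}{93074 + 53040} = - \frac{324638}{146114} = \left(-324638\right) \frac{1}{146114} = - \frac{162319}{73057}$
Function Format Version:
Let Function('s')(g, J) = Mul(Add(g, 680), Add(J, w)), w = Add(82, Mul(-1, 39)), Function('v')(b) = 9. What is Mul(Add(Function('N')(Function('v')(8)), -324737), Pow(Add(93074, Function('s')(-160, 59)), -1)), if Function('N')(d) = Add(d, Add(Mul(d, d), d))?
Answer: Rational(-162319, 73057) ≈ -2.2218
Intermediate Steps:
w = 43 (w = Add(82, -39) = 43)
Function('N')(d) = Add(Pow(d, 2), Mul(2, d)) (Function('N')(d) = Add(d, Add(Pow(d, 2), d)) = Add(d, Add(d, Pow(d, 2))) = Add(Pow(d, 2), Mul(2, d)))
Function('s')(g, J) = Mul(Add(43, J), Add(680, g)) (Function('s')(g, J) = Mul(Add(g, 680), Add(J, 43)) = Mul(Add(680, g), Add(43, J)) = Mul(Add(43, J), Add(680, g)))
Mul(Add(Function('N')(Function('v')(8)), -324737), Pow(Add(93074, Function('s')(-160, 59)), -1)) = Mul(Add(Mul(9, Add(2, 9)), -324737), Pow(Add(93074, Add(29240, Mul(43, -160), Mul(680, 59), Mul(59, -160))), -1)) = Mul(Add(Mul(9, 11), -324737), Pow(Add(93074, Add(29240, -6880, 40120, -9440)), -1)) = Mul(Add(99, -324737), Pow(Add(93074, 53040), -1)) = Mul(-324638, Pow(146114, -1)) = Mul(-324638, Rational(1, 146114)) = Rational(-162319, 73057)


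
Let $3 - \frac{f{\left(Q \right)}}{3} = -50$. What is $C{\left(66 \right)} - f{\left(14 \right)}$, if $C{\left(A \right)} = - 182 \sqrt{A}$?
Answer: $-159 - 182 \sqrt{66} \approx -1637.6$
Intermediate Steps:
$f{\left(Q \right)} = 159$ ($f{\left(Q \right)} = 9 - -150 = 9 + 150 = 159$)
$C{\left(66 \right)} - f{\left(14 \right)} = - 182 \sqrt{66} - 159 = -159 - 182 \sqrt{66}$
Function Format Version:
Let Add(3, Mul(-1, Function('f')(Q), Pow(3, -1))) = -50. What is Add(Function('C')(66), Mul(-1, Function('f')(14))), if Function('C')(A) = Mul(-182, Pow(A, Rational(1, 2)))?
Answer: Add(-159, Mul(-182, Pow(66, Rational(1, 2)))) ≈ -1637.6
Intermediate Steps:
Function('f')(Q) = 159 (Function('f')(Q) = Add(9, Mul(-3, -50)) = Add(9, 150) = 159)
Add(Function('C')(66), Mul(-1, Function('f')(14))) = Add(Mul(-182, Pow(66, Rational(1, 2))), Mul(-1, 159)) = Add(Mul(-182, Pow(66, Rational(1, 2))), -159) = Add(-159, Mul(-182, Pow(66, Rational(1, 2))))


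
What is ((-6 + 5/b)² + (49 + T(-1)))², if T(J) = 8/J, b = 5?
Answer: 4356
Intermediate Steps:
((-6 + 5/b)² + (49 + T(-1)))² = ((-6 + 5/5)² + (49 + 8/(-1)))² = ((-6 + 5*(⅕))² + (49 + 8*(-1)))² = ((-6 + 1)² + (49 - 8))² = ((-5)² + 41)² = (25 + 41)² = 66² = 4356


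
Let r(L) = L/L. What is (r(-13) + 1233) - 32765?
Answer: -31531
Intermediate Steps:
r(L) = 1
(r(-13) + 1233) - 32765 = (1 + 1233) - 32765 = 1234 - 32765 = -31531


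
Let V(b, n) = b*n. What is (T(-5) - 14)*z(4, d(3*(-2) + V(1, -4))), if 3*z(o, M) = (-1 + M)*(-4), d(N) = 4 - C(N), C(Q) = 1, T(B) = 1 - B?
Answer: 64/3 ≈ 21.333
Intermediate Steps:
d(N) = 3 (d(N) = 4 - 1*1 = 4 - 1 = 3)
z(o, M) = 4/3 - 4*M/3 (z(o, M) = ((-1 + M)*(-4))/3 = (4 - 4*M)/3 = 4/3 - 4*M/3)
(T(-5) - 14)*z(4, d(3*(-2) + V(1, -4))) = ((1 - 1*(-5)) - 14)*(4/3 - 4/3*3) = ((1 + 5) - 14)*(4/3 - 4) = (6 - 14)*(-8/3) = -8*(-8/3) = 64/3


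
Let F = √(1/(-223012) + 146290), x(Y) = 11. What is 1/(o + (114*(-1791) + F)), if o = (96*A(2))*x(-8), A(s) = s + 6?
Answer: -14549748904/2847753279175811 - 2*√1818909593730687/8543259837527433 ≈ -5.1192e-6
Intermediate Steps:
A(s) = 6 + s
F = √1818909593730687/111506 (F = √(-1/223012 + 146290) = √(32624425479/223012) = √1818909593730687/111506 ≈ 382.48)
o = 8448 (o = (96*(6 + 2))*11 = (96*8)*11 = 768*11 = 8448)
1/(o + (114*(-1791) + F)) = 1/(8448 + (114*(-1791) + √1818909593730687/111506)) = 1/(8448 + (-204174 + √1818909593730687/111506)) = 1/(-195726 + √1818909593730687/111506)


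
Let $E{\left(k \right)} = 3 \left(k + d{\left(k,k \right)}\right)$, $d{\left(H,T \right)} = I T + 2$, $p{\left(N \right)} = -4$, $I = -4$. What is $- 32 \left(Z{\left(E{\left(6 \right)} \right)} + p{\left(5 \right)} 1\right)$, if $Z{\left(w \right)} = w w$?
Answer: $-73600$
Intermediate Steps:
$d{\left(H,T \right)} = 2 - 4 T$ ($d{\left(H,T \right)} = - 4 T + 2 = 2 - 4 T$)
$E{\left(k \right)} = 6 - 9 k$ ($E{\left(k \right)} = 3 \left(k - \left(-2 + 4 k\right)\right) = 3 \left(2 - 3 k\right) = 6 - 9 k$)
$Z{\left(w \right)} = w^{2}$
$- 32 \left(Z{\left(E{\left(6 \right)} \right)} + p{\left(5 \right)} 1\right) = - 32 \left(\left(6 - 54\right)^{2} - 4\right) = - 32 \left(\left(-48\right)^{2} - 4\right) = - 32 \left(2304 - 4\right) = \left(-32\right) 2300 = -73600$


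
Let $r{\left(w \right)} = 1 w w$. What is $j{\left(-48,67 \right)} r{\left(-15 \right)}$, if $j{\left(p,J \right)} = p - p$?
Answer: $0$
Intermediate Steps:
$j{\left(p,J \right)} = 0$
$r{\left(w \right)} = w^{2}$ ($r{\left(w \right)} = w w = w^{2}$)
$j{\left(-48,67 \right)} r{\left(-15 \right)} = 0 \left(-15\right)^{2} = 0 \cdot 225 = 0$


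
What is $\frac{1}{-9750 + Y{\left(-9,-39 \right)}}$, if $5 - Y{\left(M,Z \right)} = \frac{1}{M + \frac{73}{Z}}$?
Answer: $- \frac{424}{4131841} \approx -0.00010262$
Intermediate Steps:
$Y{\left(M,Z \right)} = 5 - \frac{1}{M + \frac{73}{Z}}$
$\frac{1}{-9750 + Y{\left(-9,-39 \right)}} = \frac{1}{-9750 + \frac{365 - -39 + 5 \left(-9\right) \left(-39\right)}{73 - -351}} = \frac{1}{-9750 + \frac{365 + 39 + 1755}{73 + 351}} = \frac{1}{-9750 + \frac{1}{424} \cdot 2159} = \frac{1}{-9750 + \frac{2159}{424}} = \frac{1}{- \frac{4131841}{424}} = - \frac{424}{4131841}$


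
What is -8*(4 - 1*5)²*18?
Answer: -144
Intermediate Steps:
-8*(4 - 1*5)²*18 = -8*(4 - 5)²*18 = -8*(-1)²*18 = -8*1*18 = -8*18 = -144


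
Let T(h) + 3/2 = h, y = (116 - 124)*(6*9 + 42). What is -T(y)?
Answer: 1539/2 ≈ 769.50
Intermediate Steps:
y = -768 (y = -8*(54 + 42) = -8*96 = -768)
T(h) = -3/2 + h
-T(y) = -(-3/2 - 768) = -1*(-1539/2) = 1539/2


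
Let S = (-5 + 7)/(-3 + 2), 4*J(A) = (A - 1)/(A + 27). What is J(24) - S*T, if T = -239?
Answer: -97489/204 ≈ -477.89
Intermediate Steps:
J(A) = (-1 + A)/(4*(27 + A)) (J(A) = ((A - 1)/(A + 27))/4 = ((-1 + A)/(27 + A))/4 = (-1 + A)/(4*(27 + A)))
S = -2 (S = 2/(-1) = 2*(-1) = -2)
J(24) - S*T = (-1 + 24)/(4*(27 + 24)) - (-2)*(-239) = (¼)*23/51 - 1*478 = (¼)*(1/51)*23 - 478 = 23/204 - 478 = -97489/204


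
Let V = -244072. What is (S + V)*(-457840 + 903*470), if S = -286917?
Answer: 17750962270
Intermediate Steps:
(S + V)*(-457840 + 903*470) = (-286917 - 244072)*(-457840 + 903*470) = -530989*(-457840 + 424410) = -530989*(-33430) = 17750962270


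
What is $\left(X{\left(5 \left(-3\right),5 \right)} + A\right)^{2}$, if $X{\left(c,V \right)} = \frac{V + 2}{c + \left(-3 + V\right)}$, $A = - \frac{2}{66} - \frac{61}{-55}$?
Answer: $\frac{1343281}{4601025} \approx 0.29195$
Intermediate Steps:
$A = \frac{178}{165}$ ($A = \left(-2\right) \frac{1}{66} - - \frac{61}{55} = - \frac{1}{33} + \frac{61}{55} = \frac{178}{165} \approx 1.0788$)
$X{\left(c,V \right)} = \frac{2 + V}{-3 + V + c}$
$\left(X{\left(5 \left(-3\right),5 \right)} + A\right)^{2} = \left(\frac{2 + 5}{-3 + 5 + 5 \left(-3\right)} + \frac{178}{165}\right)^{2} = \left(\frac{1}{-3 + 5 - 15} \cdot 7 + \frac{178}{165}\right)^{2} = \left(\frac{1}{-13} \cdot 7 + \frac{178}{165}\right)^{2} = \left(\left(- \frac{1}{13}\right) 7 + \frac{178}{165}\right)^{2} = \left(- \frac{7}{13} + \frac{178}{165}\right)^{2} = \left(\frac{1159}{2145}\right)^{2} = \frac{1343281}{4601025}$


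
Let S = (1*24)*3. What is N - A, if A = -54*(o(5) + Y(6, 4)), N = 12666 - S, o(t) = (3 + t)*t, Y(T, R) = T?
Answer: 15078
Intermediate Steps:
S = 72 (S = 24*3 = 72)
o(t) = t*(3 + t)
N = 12594 (N = 12666 - 1*72 = 12666 - 72 = 12594)
A = -2484 (A = -54*(5*(3 + 5) + 6) = -54*(5*8 + 6) = -54*(40 + 6) = -54*46 = -2484)
N - A = 12594 - 1*(-2484) = 12594 + 2484 = 15078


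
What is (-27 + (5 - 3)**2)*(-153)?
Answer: 3519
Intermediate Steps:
(-27 + (5 - 3)**2)*(-153) = (-27 + 2**2)*(-153) = (-27 + 4)*(-153) = -23*(-153) = 3519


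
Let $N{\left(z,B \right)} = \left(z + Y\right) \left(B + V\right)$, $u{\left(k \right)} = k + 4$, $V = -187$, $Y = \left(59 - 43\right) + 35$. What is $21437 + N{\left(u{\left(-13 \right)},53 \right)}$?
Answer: $15809$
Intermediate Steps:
$Y = 51$ ($Y = 16 + 35 = 51$)
$u{\left(k \right)} = 4 + k$
$N{\left(z,B \right)} = \left(-187 + B\right) \left(51 + z\right)$ ($N{\left(z,B \right)} = \left(z + 51\right) \left(B - 187\right) = \left(51 + z\right) \left(-187 + B\right) = \left(-187 + B\right) \left(51 + z\right)$)
$21437 + N{\left(u{\left(-13 \right)},53 \right)} = 21437 + \left(-9537 - 187 \left(4 - 13\right) + 51 \cdot 53 + 53 \left(4 - 13\right)\right) = 21437 + \left(-9537 - -1683 + 2703 + 53 \left(-9\right)\right) = 21437 + \left(-9537 + 1683 + 2703 - 477\right) = 21437 - 5628 = 15809$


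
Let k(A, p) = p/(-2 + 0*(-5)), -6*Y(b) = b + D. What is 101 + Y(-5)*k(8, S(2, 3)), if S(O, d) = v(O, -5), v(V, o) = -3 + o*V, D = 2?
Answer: 417/4 ≈ 104.25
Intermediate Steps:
Y(b) = -⅓ - b/6 (Y(b) = -(b + 2)/6 = -(2 + b)/6 = -⅓ - b/6)
v(V, o) = -3 + V*o
S(O, d) = -3 - 5*O (S(O, d) = -3 + O*(-5) = -3 - 5*O)
k(A, p) = -p/2 (k(A, p) = p/(-2 + 0) = p/(-2) = p*(-½) = -p/2)
101 + Y(-5)*k(8, S(2, 3)) = 101 + (-⅓ - ⅙*(-5))*(-(-3 - 5*2)/2) = 101 + (-⅓ + ⅚)*(-(-3 - 10)/2) = 101 + (-½*(-13))/2 = 101 + (½)*(13/2) = 101 + 13/4 = 417/4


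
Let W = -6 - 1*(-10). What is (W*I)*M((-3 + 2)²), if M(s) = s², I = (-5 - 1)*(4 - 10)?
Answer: 144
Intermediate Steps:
I = 36 (I = -6*(-6) = 36)
W = 4 (W = -6 + 10 = 4)
(W*I)*M((-3 + 2)²) = (4*36)*((-3 + 2)²)² = 144*((-1)²)² = 144*1² = 144*1 = 144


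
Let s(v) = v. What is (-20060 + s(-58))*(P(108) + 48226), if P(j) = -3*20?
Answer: -969003588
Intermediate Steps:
P(j) = -60
(-20060 + s(-58))*(P(108) + 48226) = (-20060 - 58)*(-60 + 48226) = -20118*48166 = -969003588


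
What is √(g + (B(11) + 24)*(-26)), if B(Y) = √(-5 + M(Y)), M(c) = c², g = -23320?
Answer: 2*√(-5986 - 13*√29) ≈ 155.64*I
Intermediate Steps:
B(Y) = √(-5 + Y²)
√(g + (B(11) + 24)*(-26)) = √(-23320 + (√(-5 + 11²) + 24)*(-26)) = √(-23320 + (√(-5 + 121) + 24)*(-26)) = √(-23320 + (√116 + 24)*(-26)) = √(-23320 + (2*√29 + 24)*(-26)) = √(-23320 + (24 + 2*√29)*(-26)) = √(-23320 + (-624 - 52*√29)) = √(-23944 - 52*√29)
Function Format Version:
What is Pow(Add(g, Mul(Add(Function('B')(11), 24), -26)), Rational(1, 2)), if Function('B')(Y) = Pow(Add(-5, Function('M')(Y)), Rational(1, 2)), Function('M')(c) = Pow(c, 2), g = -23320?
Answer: Mul(2, Pow(Add(-5986, Mul(-13, Pow(29, Rational(1, 2)))), Rational(1, 2))) ≈ Mul(155.64, I)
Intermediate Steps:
Function('B')(Y) = Pow(Add(-5, Pow(Y, 2)), Rational(1, 2))
Pow(Add(g, Mul(Add(Function('B')(11), 24), -26)), Rational(1, 2)) = Pow(Add(-23320, Mul(Add(Pow(Add(-5, Pow(11, 2)), Rational(1, 2)), 24), -26)), Rational(1, 2)) = Pow(Add(-23320, Mul(Add(Pow(Add(-5, 121), Rational(1, 2)), 24), -26)), Rational(1, 2)) = Pow(Add(-23320, Mul(Add(Pow(116, Rational(1, 2)), 24), -26)), Rational(1, 2)) = Pow(Add(-23320, Mul(Add(Mul(2, Pow(29, Rational(1, 2))), 24), -26)), Rational(1, 2)) = Pow(Add(-23320, Mul(Add(24, Mul(2, Pow(29, Rational(1, 2)))), -26)), Rational(1, 2)) = Pow(Add(-23320, Add(-624, Mul(-52, Pow(29, Rational(1, 2))))), Rational(1, 2)) = Pow(Add(-23944, Mul(-52, Pow(29, Rational(1, 2)))), Rational(1, 2))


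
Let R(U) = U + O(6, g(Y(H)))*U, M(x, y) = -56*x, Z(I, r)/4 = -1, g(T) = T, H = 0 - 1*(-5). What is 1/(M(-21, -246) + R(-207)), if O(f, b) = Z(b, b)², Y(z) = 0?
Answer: -1/2343 ≈ -0.00042680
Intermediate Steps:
H = 5 (H = 0 + 5 = 5)
Z(I, r) = -4 (Z(I, r) = 4*(-1) = -4)
O(f, b) = 16 (O(f, b) = (-4)² = 16)
R(U) = 17*U (R(U) = U + 16*U = 17*U)
1/(M(-21, -246) + R(-207)) = 1/(-56*(-21) + 17*(-207)) = 1/(1176 - 3519) = 1/(-2343) = -1/2343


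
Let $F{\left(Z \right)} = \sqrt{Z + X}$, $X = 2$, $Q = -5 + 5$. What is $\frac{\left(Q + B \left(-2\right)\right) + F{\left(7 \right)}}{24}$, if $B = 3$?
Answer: $- \frac{1}{8} \approx -0.125$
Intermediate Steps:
$Q = 0$
$F{\left(Z \right)} = \sqrt{2 + Z}$ ($F{\left(Z \right)} = \sqrt{Z + 2} = \sqrt{2 + Z}$)
$\frac{\left(Q + B \left(-2\right)\right) + F{\left(7 \right)}}{24} = \frac{\left(0 + 3 \left(-2\right)\right) + \sqrt{2 + 7}}{24} = \left(\left(0 - 6\right) + \sqrt{9}\right) \frac{1}{24} = \left(-6 + 3\right) \frac{1}{24} = \left(-3\right) \frac{1}{24} = - \frac{1}{8}$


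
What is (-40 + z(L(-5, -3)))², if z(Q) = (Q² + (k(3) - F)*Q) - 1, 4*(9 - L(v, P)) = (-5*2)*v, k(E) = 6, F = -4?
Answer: 65025/16 ≈ 4064.1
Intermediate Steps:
L(v, P) = 9 + 5*v/2 (L(v, P) = 9 - (-5*2)*v/4 = 9 - (-5)*v/2 = 9 + 5*v/2)
z(Q) = -1 + Q² + 10*Q (z(Q) = (Q² + (6 - 1*(-4))*Q) - 1 = (Q² + (6 + 4)*Q) - 1 = (Q² + 10*Q) - 1 = -1 + Q² + 10*Q)
(-40 + z(L(-5, -3)))² = (-40 + (-1 + (9 + (5/2)*(-5))² + 10*(9 + (5/2)*(-5))))² = (-40 + (-1 + (9 - 25/2)² + 10*(9 - 25/2)))² = (-40 + (-1 + (-7/2)² + 10*(-7/2)))² = (-40 + (-1 + 49/4 - 35))² = (-40 - 95/4)² = (-255/4)² = 65025/16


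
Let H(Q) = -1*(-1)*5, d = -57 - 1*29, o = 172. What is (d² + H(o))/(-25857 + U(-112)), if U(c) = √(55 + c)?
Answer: -63789219/222861502 - 2467*I*√57/222861502 ≈ -0.28623 - 8.3574e-5*I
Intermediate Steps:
d = -86 (d = -57 - 29 = -86)
H(Q) = 5 (H(Q) = 1*5 = 5)
(d² + H(o))/(-25857 + U(-112)) = ((-86)² + 5)/(-25857 + √(55 - 112)) = (7396 + 5)/(-25857 + √(-57)) = 7401/(-25857 + I*√57)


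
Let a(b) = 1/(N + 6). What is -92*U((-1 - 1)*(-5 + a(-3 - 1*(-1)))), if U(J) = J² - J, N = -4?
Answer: -6624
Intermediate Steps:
a(b) = ½ (a(b) = 1/(-4 + 6) = 1/2 = ½)
-92*U((-1 - 1)*(-5 + a(-3 - 1*(-1)))) = -92*(-1 - 1)*(-5 + ½)*(-1 + (-1 - 1)*(-5 + ½)) = -92*(-2*(-9/2))*(-1 - 2*(-9/2)) = -828*(-1 + 9) = -828*8 = -92*72 = -6624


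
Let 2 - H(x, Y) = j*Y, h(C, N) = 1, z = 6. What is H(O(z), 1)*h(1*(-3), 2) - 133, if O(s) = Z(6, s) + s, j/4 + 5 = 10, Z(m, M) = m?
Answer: -151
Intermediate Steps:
j = 20 (j = -20 + 4*10 = -20 + 40 = 20)
O(s) = 6 + s
H(x, Y) = 2 - 20*Y
H(O(z), 1)*h(1*(-3), 2) - 133 = (2 - 20*1)*1 - 133 = (2 - 20)*1 - 133 = -18*1 - 133 = -18 - 133 = -151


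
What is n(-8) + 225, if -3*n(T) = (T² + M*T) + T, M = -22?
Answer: 443/3 ≈ 147.67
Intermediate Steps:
n(T) = 7*T - T²/3 (n(T) = -((T² - 22*T) + T)/3 = -(T² - 21*T)/3 = 7*T - T²/3)
n(-8) + 225 = (⅓)*(-8)*(21 - 1*(-8)) + 225 = (⅓)*(-8)*(21 + 8) + 225 = (⅓)*(-8)*29 + 225 = -232/3 + 225 = 443/3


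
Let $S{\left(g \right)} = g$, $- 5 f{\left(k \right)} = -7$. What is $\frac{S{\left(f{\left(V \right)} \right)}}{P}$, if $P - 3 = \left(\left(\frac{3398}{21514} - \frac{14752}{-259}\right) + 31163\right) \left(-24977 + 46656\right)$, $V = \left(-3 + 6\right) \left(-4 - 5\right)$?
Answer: $\frac{2786063}{1346904020738525} \approx 2.0685 \cdot 10^{-9}$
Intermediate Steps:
$V = -27$ ($V = 3 \left(-9\right) = -27$)
$f{\left(k \right)} = \frac{7}{5}$ ($f{\left(k \right)} = \left(- \frac{1}{5}\right) \left(-7\right) = \frac{7}{5}$)
$P = \frac{269380804147705}{398009}$ ($P = 3 + \left(\left(\frac{3398}{21514} - \frac{14752}{-259}\right) + 31163\right) \left(-24977 + 46656\right) = 3 + \left(\left(3398 \cdot \frac{1}{21514} - - \frac{14752}{259}\right) + 31163\right) 21679 = 3 + \left(\left(\frac{1699}{10757} + \frac{14752}{259}\right) + 31163\right) 21679 = 3 + \left(\frac{159127305}{2786063} + 31163\right) 21679 = 3 + \frac{86981208574}{2786063} \cdot 21679 = 3 + \frac{269380802953678}{398009} = \frac{269380804147705}{398009} \approx 6.7682 \cdot 10^{8}$)
$\frac{S{\left(f{\left(V \right)} \right)}}{P} = \frac{7}{5 \cdot \frac{269380804147705}{398009}} = \frac{7}{5} \cdot \frac{398009}{269380804147705} = \frac{2786063}{1346904020738525}$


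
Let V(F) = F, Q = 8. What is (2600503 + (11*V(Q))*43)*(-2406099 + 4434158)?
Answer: 5281647688933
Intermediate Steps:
(2600503 + (11*V(Q))*43)*(-2406099 + 4434158) = (2600503 + (11*8)*43)*(-2406099 + 4434158) = (2600503 + 88*43)*2028059 = (2600503 + 3784)*2028059 = 2604287*2028059 = 5281647688933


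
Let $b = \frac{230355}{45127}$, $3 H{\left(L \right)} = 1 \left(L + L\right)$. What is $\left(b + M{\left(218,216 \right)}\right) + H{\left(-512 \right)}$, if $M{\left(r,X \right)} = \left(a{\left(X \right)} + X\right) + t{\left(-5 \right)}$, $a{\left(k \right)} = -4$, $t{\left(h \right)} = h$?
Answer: $- \frac{17495116}{135381} \approx -129.23$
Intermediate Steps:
$H{\left(L \right)} = \frac{2 L}{3}$ ($H{\left(L \right)} = \frac{1 \left(L + L\right)}{3} = \frac{1 \cdot 2 L}{3} = \frac{2 L}{3}$)
$M{\left(r,X \right)} = -9 + X$ ($M{\left(r,X \right)} = \left(-4 + X\right) - 5 = -9 + X$)
$b = \frac{230355}{45127}$ ($b = 230355 \cdot \frac{1}{45127} = \frac{230355}{45127} \approx 5.1046$)
$\left(b + M{\left(218,216 \right)}\right) + H{\left(-512 \right)} = \left(\frac{230355}{45127} + \left(-9 + 216\right)\right) + \frac{2}{3} \left(-512\right) = \left(\frac{230355}{45127} + 207\right) - \frac{1024}{3} = \frac{9571644}{45127} - \frac{1024}{3} = - \frac{17495116}{135381}$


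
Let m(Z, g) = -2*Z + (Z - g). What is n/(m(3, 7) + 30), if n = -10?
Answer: -1/2 ≈ -0.50000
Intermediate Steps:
m(Z, g) = -Z - g
n/(m(3, 7) + 30) = -10/((-1*3 - 1*7) + 30) = -10/((-3 - 7) + 30) = -10/(-10 + 30) = -10/20 = -10*1/20 = -1/2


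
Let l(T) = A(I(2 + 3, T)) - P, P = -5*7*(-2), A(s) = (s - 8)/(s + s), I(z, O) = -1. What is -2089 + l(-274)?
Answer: -4309/2 ≈ -2154.5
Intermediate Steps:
A(s) = (-8 + s)/(2*s) (A(s) = (-8 + s)/((2*s)) = (-8 + s)*(1/(2*s)) = (-8 + s)/(2*s))
P = 70 (P = -35*(-2) = 70)
l(T) = -131/2 (l(T) = (½)*(-8 - 1)/(-1) - 1*70 = (½)*(-1)*(-9) - 70 = 9/2 - 70 = -131/2)
-2089 + l(-274) = -2089 - 131/2 = -4309/2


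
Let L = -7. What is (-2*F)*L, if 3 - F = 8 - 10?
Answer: 70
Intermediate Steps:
F = 5 (F = 3 - (8 - 10) = 3 - 1*(-2) = 3 + 2 = 5)
(-2*F)*L = -2*5*(-7) = -10*(-7) = 70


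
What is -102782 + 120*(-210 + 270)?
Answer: -95582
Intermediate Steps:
-102782 + 120*(-210 + 270) = -102782 + 120*60 = -102782 + 7200 = -95582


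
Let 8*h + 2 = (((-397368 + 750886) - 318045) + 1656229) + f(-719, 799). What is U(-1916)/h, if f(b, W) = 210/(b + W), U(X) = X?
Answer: -122624/13533621 ≈ -0.0090607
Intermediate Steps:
f(b, W) = 210/(W + b)
h = 13533621/64 (h = -1/4 + ((((-397368 + 750886) - 318045) + 1656229) + 210/(799 - 719))/8 = -1/4 + (((353518 - 318045) + 1656229) + 210/80)/8 = -1/4 + ((35473 + 1656229) + 210*(1/80))/8 = -1/4 + (1691702 + 21/8)/8 = -1/4 + (1/8)*(13533637/8) = -1/4 + 13533637/64 = 13533621/64 ≈ 2.1146e+5)
U(-1916)/h = -1916/13533621/64 = -1916*64/13533621 = -122624/13533621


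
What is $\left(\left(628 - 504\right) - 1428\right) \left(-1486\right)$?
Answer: $1937744$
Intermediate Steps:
$\left(\left(628 - 504\right) - 1428\right) \left(-1486\right) = \left(124 - 1428\right) \left(-1486\right) = \left(-1304\right) \left(-1486\right) = 1937744$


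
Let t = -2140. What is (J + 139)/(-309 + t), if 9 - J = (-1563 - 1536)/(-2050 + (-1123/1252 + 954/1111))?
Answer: -417718162832/6983435774405 ≈ -0.059816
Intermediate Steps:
J = 21353290377/2851545845 (J = 9 - (-1563 - 1536)/(-2050 + (-1123/1252 + 954/1111)) = 9 - (-3099)/(-2050 + (-1123*1/1252 + 954*(1/1111))) = 9 - (-3099)/(-2050 + (-1123/1252 + 954/1111)) = 9 - (-3099)/(-2050 - 53245/1390972) = 9 - (-3099)/(-2851545845/1390972) = 9 - (-3099)*(-1390972)/2851545845 = 9 - 1*4310622228/2851545845 = 9 - 4310622228/2851545845 = 21353290377/2851545845 ≈ 7.4883)
(J + 139)/(-309 + t) = (21353290377/2851545845 + 139)/(-309 - 2140) = (417718162832/2851545845)/(-2449) = (417718162832/2851545845)*(-1/2449) = -417718162832/6983435774405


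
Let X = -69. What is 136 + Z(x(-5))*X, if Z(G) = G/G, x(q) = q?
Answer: 67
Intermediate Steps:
Z(G) = 1
136 + Z(x(-5))*X = 136 + 1*(-69) = 136 - 69 = 67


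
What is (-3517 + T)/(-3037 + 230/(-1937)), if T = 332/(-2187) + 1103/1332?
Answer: 2204595773263/1904153216724 ≈ 1.1578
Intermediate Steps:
T = 218893/323676 (T = 332*(-1/2187) + 1103*(1/1332) = -332/2187 + 1103/1332 = 218893/323676 ≈ 0.67627)
(-3517 + T)/(-3037 + 230/(-1937)) = (-3517 + 218893/323676)/(-3037 + 230/(-1937)) = -1138149599/(323676*(-3037 + 230*(-1/1937))) = -1138149599/(323676*(-3037 - 230/1937)) = -1138149599/(323676*(-5882899/1937)) = -1138149599/323676*(-1937/5882899) = 2204595773263/1904153216724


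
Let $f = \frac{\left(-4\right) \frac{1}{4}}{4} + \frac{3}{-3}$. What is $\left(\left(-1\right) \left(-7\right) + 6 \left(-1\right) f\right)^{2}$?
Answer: $\frac{841}{4} \approx 210.25$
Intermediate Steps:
$f = - \frac{5}{4}$ ($f = \left(-4\right) \frac{1}{4} \cdot \frac{1}{4} + 3 \left(- \frac{1}{3}\right) = \left(-1\right) \frac{1}{4} - 1 = - \frac{1}{4} - 1 = - \frac{5}{4} \approx -1.25$)
$\left(\left(-1\right) \left(-7\right) + 6 \left(-1\right) f\right)^{2} = \left(\left(-1\right) \left(-7\right) + 6 \left(-1\right) \left(- \frac{5}{4}\right)\right)^{2} = \left(7 - - \frac{15}{2}\right)^{2} = \left(7 + \frac{15}{2}\right)^{2} = \left(\frac{29}{2}\right)^{2} = \frac{841}{4}$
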